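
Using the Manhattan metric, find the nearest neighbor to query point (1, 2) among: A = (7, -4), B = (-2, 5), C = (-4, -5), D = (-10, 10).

Distances: d(A) = 12, d(B) = 6, d(C) = 12, d(D) = 19. Nearest: B = (-2, 5) with distance 6.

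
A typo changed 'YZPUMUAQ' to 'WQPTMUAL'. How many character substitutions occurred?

Differing positions: 1, 2, 4, 8. Hamming distance = 4.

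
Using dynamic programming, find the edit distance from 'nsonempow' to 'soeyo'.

Let D[i][j] be the edit distance between the first i characters of 'nsonempow' and the first j characters of 'soeyo', with D[i][0] = i, D[0][j] = j, and D[i][j] = D[i-1][j-1] if the characters match, else 1 + min(D[i-1][j], D[i][j-1], D[i-1][j-1]). Filling the table (rows: prefixes of 'nsonempow', columns: prefixes of 'soeyo'):
     ε  s  o  e  y  o
  ε  0  1  2  3  4  5
  n  1  1  2  3  4  5
  s  2  1  2  3  4  5
  o  3  2  1  2  3  4
  n  4  3  2  2  3  4
  e  5  4  3  2  3  4
  m  6  5  4  3  3  4
  p  7  6  5  4  4  4
  o  8  7  6  5  5  4
  w  9  8  7  6  6  5
The bottom-right entry gives D[9][5] = 5, so no sequence of fewer than 5 edits works. Backtracking through the table gives one optimal edit sequence (5 edits):
  nsonempow → sonempow (del n @1)
  sonempow → soempow (del n @3)
  soempow → soepow (del m @4)
  soepow → soeyow (sub p→y @4)
  soeyow → soeyo (del w @6)
Edit distance = 5.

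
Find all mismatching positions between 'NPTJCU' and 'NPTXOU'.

Differing positions: 4, 5. Hamming distance = 2.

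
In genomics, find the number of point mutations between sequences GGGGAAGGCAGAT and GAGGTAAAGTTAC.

Differing positions: 2, 5, 7, 8, 9, 10, 11, 13. Hamming distance = 8.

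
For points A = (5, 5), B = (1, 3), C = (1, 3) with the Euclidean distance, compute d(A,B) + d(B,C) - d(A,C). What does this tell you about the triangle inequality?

d(A,B) = √(4² + 2²) = √20 ≈ 4.4721, d(B,C) = √(0² + 0²) = √0 = 0, d(A,C) = √(4² + 2²) = √20 ≈ 4.4721.
d(A,B) + d(B,C) - d(A,C) = 4.4721 + 0 - 4.4721 = 4.4721 - 4.4721 = 0. This is ≥ 0, so the triangle inequality holds for these points.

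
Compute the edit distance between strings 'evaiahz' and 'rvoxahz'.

Let D[i][j] be the edit distance between the first i characters of 'evaiahz' and the first j characters of 'rvoxahz', with D[i][0] = i, D[0][j] = j, and D[i][j] = D[i-1][j-1] if the characters match, else 1 + min(D[i-1][j], D[i][j-1], D[i-1][j-1]). Filling the table (rows: prefixes of 'evaiahz', columns: prefixes of 'rvoxahz'):
     ε  r  v  o  x  a  h  z
  ε  0  1  2  3  4  5  6  7
  e  1  1  2  3  4  5  6  7
  v  2  2  1  2  3  4  5  6
  a  3  3  2  2  3  3  4  5
  i  4  4  3  3  3  4  4  5
  a  5  5  4  4  4  3  4  5
  h  6  6  5  5  5  4  3  4
  z  7  7  6  6  6  5  4  3
The bottom-right entry gives D[7][7] = 3, so no sequence of fewer than 3 edits works. Backtracking through the table gives one optimal edit sequence (3 edits):
  evaiahz → rvaiahz (sub e→r @1)
  rvaiahz → rvoiahz (sub a→o @3)
  rvoiahz → rvoxahz (sub i→x @4)
Edit distance = 3.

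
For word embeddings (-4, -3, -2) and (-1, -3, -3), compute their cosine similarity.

With u = (-4, -3, -2), v = (-1, -3, -3):
u·v = (-4)·(-1) + (-3)·(-3) + (-2)·(-3) = 4 + 9 + 6 = 19.
|u| = √((-4)² + (-3)² + (-2)²) = √29, |v| = √((-1)² + (-3)² + (-3)²) = √19, so |u||v| = √(29·19) = √551.
cos θ = (u·v)/(|u||v|) = 19/√551 ≈ 0.8094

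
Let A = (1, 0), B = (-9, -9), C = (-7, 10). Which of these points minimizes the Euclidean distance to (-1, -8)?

Distances: d(A) ≈ 8.2462, d(B) ≈ 8.0623, d(C) ≈ 18.9737. Nearest: B = (-9, -9) with distance 8.0623.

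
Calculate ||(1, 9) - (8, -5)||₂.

√(Σ(x_i - y_i)²) = √((1 - 8)² + (9 - (-5))²)
= √((-7)² + 14²) = √(49 + 196) = √245 ≈ 15.6525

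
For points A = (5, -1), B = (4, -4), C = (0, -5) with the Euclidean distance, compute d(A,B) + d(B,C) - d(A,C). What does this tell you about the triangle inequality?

d(A,B) = √(1² + 3²) = √10 ≈ 3.1623, d(B,C) = √(4² + 1²) = √17 ≈ 4.1231, d(A,C) = √(5² + 4²) = √41 ≈ 6.4031.
d(A,B) + d(B,C) - d(A,C) = 3.1623 + 4.1231 - 6.4031 = 7.2854 - 6.4031 = 0.8823 (to 4 decimal places). This is ≥ 0, so the triangle inequality holds for these points.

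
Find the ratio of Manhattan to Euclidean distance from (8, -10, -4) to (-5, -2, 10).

L1 = |8 - (-5)| + |-10 - (-2)| + |-4 - 10| = 13 + 8 + 14 = 35
L2 = √(13² + 8² + 14²) = √429 ≈ 20.7123
L1 ≥ L2 always (equality iff movement is along one axis); L1 > L2 here.
Ratio L1/L2 = 35/√429 ≈ 1.6898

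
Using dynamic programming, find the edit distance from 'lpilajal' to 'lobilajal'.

Let D[i][j] be the edit distance between the first i characters of 'lpilajal' and the first j characters of 'lobilajal', with D[i][0] = i, D[0][j] = j, and D[i][j] = D[i-1][j-1] if the characters match, else 1 + min(D[i-1][j], D[i][j-1], D[i-1][j-1]). Filling the table (rows: prefixes of 'lpilajal', columns: prefixes of 'lobilajal'):
     ε  l  o  b  i  l  a  j  a  l
  ε  0  1  2  3  4  5  6  7  8  9
  l  1  0  1  2  3  4  5  6  7  8
  p  2  1  1  2  3  4  5  6  7  8
  i  3  2  2  2  2  3  4  5  6  7
  l  4  3  3  3  3  2  3  4  5  6
  a  5  4  4  4  4  3  2  3  4  5
  j  6  5  5  5  5  4  3  2  3  4
  a  7  6  6  6  6  5  4  3  2  3
  l  8  7  7  7  7  6  5  4  3  2
The bottom-right entry gives D[8][9] = 2, so no sequence of fewer than 2 edits works. Backtracking through the table gives one optimal edit sequence (2 edits):
  lpilajal → lopilajal (ins o @2)
  lopilajal → lobilajal (sub p→b @3)
Edit distance = 2.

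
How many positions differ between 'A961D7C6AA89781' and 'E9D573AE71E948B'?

Differing positions: 1, 3, 4, 5, 6, 7, 8, 9, 10, 11, 13, 15. Hamming distance = 12.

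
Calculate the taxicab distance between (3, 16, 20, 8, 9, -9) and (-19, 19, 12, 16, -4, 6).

Σ|x_i - y_i| = |3 - (-19)| + |16 - 19| + |20 - 12| + |8 - 16| + |9 - (-4)| + |-9 - 6| = 22 + 3 + 8 + 8 + 13 + 15 = 69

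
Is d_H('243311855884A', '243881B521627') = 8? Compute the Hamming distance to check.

Differing positions: 4, 5, 7, 9, 10, 11, 12, 13. Hamming distance = 8, so the claim is true.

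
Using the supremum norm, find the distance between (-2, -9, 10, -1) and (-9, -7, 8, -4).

max(|x_i - y_i|) = max(|-2 - (-9)|, |-9 - (-7)|, |10 - 8|, |-1 - (-4)|) = max(7, 2, 2, 3) = 7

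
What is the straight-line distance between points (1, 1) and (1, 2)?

√(Σ(x_i - y_i)²) = √((1 - 1)² + (1 - 2)²)
= √(0² + (-1)²) = √(0 + 1) = √1 = 1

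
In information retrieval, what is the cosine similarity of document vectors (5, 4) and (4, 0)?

With u = (5, 4), v = (4, 0):
u·v = 5·4 + 4·0 = 20 + 0 = 20.
|u| = √(5² + 4²) = √41, |v| = √(4² + 0²) = √16, so |u||v| = √(41·16) = √656.
cos θ = (u·v)/(|u||v|) = 20/√656 ≈ 0.7809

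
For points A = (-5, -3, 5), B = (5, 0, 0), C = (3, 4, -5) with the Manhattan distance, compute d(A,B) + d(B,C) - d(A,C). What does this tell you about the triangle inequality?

d(A,B) = 10 + 3 + 5 = 18, d(B,C) = 2 + 4 + 5 = 11, d(A,C) = 8 + 7 + 10 = 25.
d(A,B) + d(B,C) - d(A,C) = 18 + 11 - 25 = 29 - 25 = 4. This is ≥ 0, so the triangle inequality holds for these points.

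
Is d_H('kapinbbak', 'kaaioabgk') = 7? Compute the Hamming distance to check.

Differing positions: 3, 5, 6, 8. Hamming distance = 4, so the claim that d_H = 7 is false.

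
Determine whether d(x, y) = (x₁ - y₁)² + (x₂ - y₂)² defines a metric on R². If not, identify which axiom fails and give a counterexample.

No. The squared Euclidean distance fails the triangle inequality. Counterexample: x = (0, 0), y = (3, 3), z = (6, 6). d(x,z) = 6² + 6² = 72, but d(x,y) + d(y,z) = (3² + 3²) + (3² + 3²) = 18 + 18 = 36. Since 72 > 36, the triangle inequality is violated. (Note: √d, the ordinary Euclidean distance, IS a metric.)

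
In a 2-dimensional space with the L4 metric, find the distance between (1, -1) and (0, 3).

(Σ|x_i - y_i|^4)^(1/4) = (|1 - 0|^4 + |-1 - 3|^4)^(1/4)
= (1^4 + 4^4)^(1/4) = (1 + 256)^(1/4) = (257)^(1/4) ≈ 4.0039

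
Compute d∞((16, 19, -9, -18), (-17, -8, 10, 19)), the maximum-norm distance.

max(|x_i - y_i|) = max(|16 - (-17)|, |19 - (-8)|, |-9 - 10|, |-18 - 19|) = max(33, 27, 19, 37) = 37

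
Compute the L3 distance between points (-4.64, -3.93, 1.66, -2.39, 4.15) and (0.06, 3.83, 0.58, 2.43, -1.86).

(Σ|x_i - y_i|^3)^(1/3) = (|-4.64 - 0.06|^3 + |-3.93 - 3.83|^3 + |1.66 - 0.58|^3 + |-2.39 - 2.43|^3 + |4.15 - (-1.86)|^3)^(1/3)
= (4.7^3 + 7.76^3 + 1.08^3 + 4.82^3 + 6.01^3)^(1/3) ≈ (103.823 + 467.2886 + 1.2597 + 111.9802 + 217.0818)^(1/3) = (901.4333)^(1/3) ≈ 9.66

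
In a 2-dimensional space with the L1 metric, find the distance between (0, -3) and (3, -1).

Σ|x_i - y_i| = |0 - 3| + |-3 - (-1)| = 3 + 2 = 5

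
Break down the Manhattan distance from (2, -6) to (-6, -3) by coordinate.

Σ|x_i - y_i| = |2 - (-6)| + |-6 - (-3)| = 8 + 3 = 11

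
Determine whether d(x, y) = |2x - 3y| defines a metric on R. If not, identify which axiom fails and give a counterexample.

No. d fails symmetry: d(1, 7) = |2·1 - 3·7| = |-19| = 19, but d(7, 1) = |2·7 - 3·1| = |11| = 11. Since 19 ≠ 11, d(x,y) ≠ d(y,x) in general.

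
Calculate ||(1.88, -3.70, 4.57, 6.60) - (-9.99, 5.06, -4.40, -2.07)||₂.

√(Σ(x_i - y_i)²) = √((1.88 - (-9.99))² + (-3.7 - 5.06)² + (4.57 - (-4.4))² + (6.6 - (-2.07))²)
= √(11.87² + (-8.76)² + 8.97² + 8.67²) = √(140.8969 + 76.7376 + 80.4609 + 75.1689) = √373.2643 ≈ 19.32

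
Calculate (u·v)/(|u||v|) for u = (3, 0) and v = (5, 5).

With u = (3, 0), v = (5, 5):
u·v = 3·5 + 0·5 = 15 + 0 = 15.
|u| = √(3² + 0²) = √9, |v| = √(5² + 5²) = √50, so |u||v| = √(9·50) = √450.
cos θ = (u·v)/(|u||v|) = 15/√450 ≈ 0.7071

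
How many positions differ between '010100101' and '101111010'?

Differing positions: 1, 2, 3, 5, 6, 7, 8, 9. Hamming distance = 8.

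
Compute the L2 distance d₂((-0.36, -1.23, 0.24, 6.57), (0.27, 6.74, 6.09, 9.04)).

√(Σ(x_i - y_i)²) = √((-0.36 - 0.27)² + (-1.23 - 6.74)² + (0.24 - 6.09)² + (6.57 - 9.04)²)
= √((-0.63)² + (-7.97)² + (-5.85)² + (-2.47)²) = √(0.3969 + 63.5209 + 34.2225 + 6.1009) = √104.2412 ≈ 10.2099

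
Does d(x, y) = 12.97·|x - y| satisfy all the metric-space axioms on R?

Yes. Since |x - y| is a metric on R and 12.97 > 0, the positive scalar multiple 12.97·|x - y| is also a metric: scaling by a positive constant preserves non-negativity, identity (d=0 ⟺ |x-y|=0 ⟺ x=y), symmetry, and the triangle inequality.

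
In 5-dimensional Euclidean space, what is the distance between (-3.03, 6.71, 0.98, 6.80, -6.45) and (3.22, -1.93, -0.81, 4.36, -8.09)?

√(Σ(x_i - y_i)²) = √((-3.03 - 3.22)² + (6.71 - (-1.93))² + (0.98 - (-0.81))² + (6.8 - 4.36)² + (-6.45 - (-8.09))²)
= √((-6.25)² + 8.64² + 1.79² + 2.44² + 1.64²) = √(39.0625 + 74.6496 + 3.2041 + 5.9536 + 2.6896) = √125.5594 ≈ 11.2053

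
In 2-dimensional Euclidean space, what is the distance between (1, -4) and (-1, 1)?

√(Σ(x_i - y_i)²) = √((1 - (-1))² + (-4 - 1)²)
= √(2² + (-5)²) = √(4 + 25) = √29 ≈ 5.3852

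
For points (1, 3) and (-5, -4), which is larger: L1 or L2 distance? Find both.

L1 = |1 - (-5)| + |3 - (-4)| = 6 + 7 = 13
L2 = √(6² + 7²) = √85 ≈ 9.2195
L1 ≥ L2 always (equality iff movement is along one axis); L1 > L2 here.
Ratio L1/L2 = 13/√85 ≈ 1.41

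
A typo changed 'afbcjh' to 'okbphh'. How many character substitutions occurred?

Differing positions: 1, 2, 4, 5. Hamming distance = 4.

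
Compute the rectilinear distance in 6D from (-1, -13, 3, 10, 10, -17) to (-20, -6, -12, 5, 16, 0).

Σ|x_i - y_i| = |-1 - (-20)| + |-13 - (-6)| + |3 - (-12)| + |10 - 5| + |10 - 16| + |-17 - 0| = 19 + 7 + 15 + 5 + 6 + 17 = 69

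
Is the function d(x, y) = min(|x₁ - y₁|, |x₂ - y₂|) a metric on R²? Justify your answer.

No. d fails identity of indiscernibles: take x = (3, 0) and y = (3, 6). Then d(x,y) = min(|3 - 3|, |0 - 6|) = min(0, 6) = 0, yet x ≠ y.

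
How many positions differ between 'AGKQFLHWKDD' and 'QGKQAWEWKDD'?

Differing positions: 1, 5, 6, 7. Hamming distance = 4.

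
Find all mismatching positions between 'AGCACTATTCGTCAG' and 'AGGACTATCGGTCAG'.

Differing positions: 3, 9, 10. Hamming distance = 3.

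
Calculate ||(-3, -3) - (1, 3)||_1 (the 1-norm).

Σ|x_i - y_i| = |-3 - 1| + |-3 - 3| = 4 + 6 = 10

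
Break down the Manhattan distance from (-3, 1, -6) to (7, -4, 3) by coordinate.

Σ|x_i - y_i| = |-3 - 7| + |1 - (-4)| + |-6 - 3| = 10 + 5 + 9 = 24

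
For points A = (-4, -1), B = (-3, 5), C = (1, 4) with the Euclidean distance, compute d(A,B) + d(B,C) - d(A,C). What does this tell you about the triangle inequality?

d(A,B) = √(1² + 6²) = √37 ≈ 6.0828, d(B,C) = √(4² + 1²) = √17 ≈ 4.1231, d(A,C) = √(5² + 5²) = √50 ≈ 7.0711.
d(A,B) + d(B,C) - d(A,C) = 6.0828 + 4.1231 - 7.0711 = 10.2059 - 7.0711 = 3.1348 (to 4 decimal places). This is ≥ 0, so the triangle inequality holds for these points.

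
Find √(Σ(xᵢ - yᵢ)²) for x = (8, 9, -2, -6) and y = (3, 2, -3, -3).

√(Σ(x_i - y_i)²) = √((8 - 3)² + (9 - 2)² + (-2 - (-3))² + (-6 - (-3))²)
= √(5² + 7² + 1² + (-3)²) = √(25 + 49 + 1 + 9) = √84 ≈ 9.1652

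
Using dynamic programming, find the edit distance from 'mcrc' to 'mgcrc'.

Let D[i][j] be the edit distance between the first i characters of 'mcrc' and the first j characters of 'mgcrc', with D[i][0] = i, D[0][j] = j, and D[i][j] = D[i-1][j-1] if the characters match, else 1 + min(D[i-1][j], D[i][j-1], D[i-1][j-1]). Filling the table (rows: prefixes of 'mcrc', columns: prefixes of 'mgcrc'):
     ε  m  g  c  r  c
  ε  0  1  2  3  4  5
  m  1  0  1  2  3  4
  c  2  1  1  1  2  3
  r  3  2  2  2  1  2
  c  4  3  3  2  2  1
The bottom-right entry gives D[4][5] = 1, so no sequence of fewer than 1 edit works. Backtracking through the table gives one optimal edit sequence (1 edit):
  mcrc → mgcrc (ins g @2)
Edit distance = 1.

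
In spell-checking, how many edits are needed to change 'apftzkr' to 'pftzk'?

Let D[i][j] be the edit distance between the first i characters of 'apftzkr' and the first j characters of 'pftzk', with D[i][0] = i, D[0][j] = j, and D[i][j] = D[i-1][j-1] if the characters match, else 1 + min(D[i-1][j], D[i][j-1], D[i-1][j-1]). Filling the table (rows: prefixes of 'apftzkr', columns: prefixes of 'pftzk'):
     ε  p  f  t  z  k
  ε  0  1  2  3  4  5
  a  1  1  2  3  4  5
  p  2  1  2  3  4  5
  f  3  2  1  2  3  4
  t  4  3  2  1  2  3
  z  5  4  3  2  1  2
  k  6  5  4  3  2  1
  r  7  6  5  4  3  2
The bottom-right entry gives D[7][5] = 2, so no sequence of fewer than 2 edits works. Backtracking through the table gives one optimal edit sequence (2 edits):
  apftzkr → pftzkr (del a @1)
  pftzkr → pftzk (del r @6)
Edit distance = 2.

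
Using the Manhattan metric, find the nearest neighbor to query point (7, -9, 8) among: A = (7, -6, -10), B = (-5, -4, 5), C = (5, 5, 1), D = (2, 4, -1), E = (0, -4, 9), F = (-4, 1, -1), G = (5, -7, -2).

Distances: d(A) = 21, d(B) = 20, d(C) = 23, d(D) = 27, d(E) = 13, d(F) = 30, d(G) = 14. Nearest: E = (0, -4, 9) with distance 13.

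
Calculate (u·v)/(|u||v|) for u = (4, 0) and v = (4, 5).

With u = (4, 0), v = (4, 5):
u·v = 4·4 + 0·5 = 16 + 0 = 16.
|u| = √(4² + 0²) = √16, |v| = √(4² + 5²) = √41, so |u||v| = √(16·41) = √656.
cos θ = (u·v)/(|u||v|) = 16/√656 ≈ 0.6247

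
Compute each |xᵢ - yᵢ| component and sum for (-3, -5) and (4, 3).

Σ|x_i - y_i| = |-3 - 4| + |-5 - 3| = 7 + 8 = 15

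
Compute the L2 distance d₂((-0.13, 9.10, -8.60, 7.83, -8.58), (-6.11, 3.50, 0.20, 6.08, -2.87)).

√(Σ(x_i - y_i)²) = √((-0.13 - (-6.11))² + (9.1 - 3.5)² + (-8.6 - 0.2)² + (7.83 - 6.08)² + (-8.58 - (-2.87))²)
= √(5.98² + 5.6² + (-8.8)² + 1.75² + (-5.71)²) = √(35.7604 + 31.36 + 77.44 + 3.0625 + 32.6041) = √180.227 ≈ 13.4249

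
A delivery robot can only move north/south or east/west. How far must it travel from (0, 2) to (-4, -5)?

Σ|x_i - y_i| = |0 - (-4)| + |2 - (-5)| = 4 + 7 = 11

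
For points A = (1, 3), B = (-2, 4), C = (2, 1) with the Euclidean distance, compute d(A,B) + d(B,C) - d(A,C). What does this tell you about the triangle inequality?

d(A,B) = √(3² + 1²) = √10 ≈ 3.1623, d(B,C) = √(4² + 3²) = √25 = 5, d(A,C) = √(1² + 2²) = √5 ≈ 2.2361.
d(A,B) + d(B,C) - d(A,C) = 3.1623 + 5 - 2.2361 = 8.1623 - 2.2361 = 5.9262 (to 4 decimal places). This is ≥ 0, so the triangle inequality holds for these points.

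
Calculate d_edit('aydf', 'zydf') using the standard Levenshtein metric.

Let D[i][j] be the edit distance between the first i characters of 'aydf' and the first j characters of 'zydf', with D[i][0] = i, D[0][j] = j, and D[i][j] = D[i-1][j-1] if the characters match, else 1 + min(D[i-1][j], D[i][j-1], D[i-1][j-1]). Filling the table (rows: prefixes of 'aydf', columns: prefixes of 'zydf'):
     ε  z  y  d  f
  ε  0  1  2  3  4
  a  1  1  2  3  4
  y  2  2  1  2  3
  d  3  3  2  1  2
  f  4  4  3  2  1
The bottom-right entry gives D[4][4] = 1, so no sequence of fewer than 1 edit works. Backtracking through the table gives one optimal edit sequence (1 edit):
  aydf → zydf (sub a→z @1)
Edit distance = 1.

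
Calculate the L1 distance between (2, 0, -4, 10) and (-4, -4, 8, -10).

Σ|x_i - y_i| = |2 - (-4)| + |0 - (-4)| + |-4 - 8| + |10 - (-10)| = 6 + 4 + 12 + 20 = 42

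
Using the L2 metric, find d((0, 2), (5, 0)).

√(Σ(x_i - y_i)²) = √((0 - 5)² + (2 - 0)²)
= √((-5)² + 2²) = √(25 + 4) = √29 ≈ 5.3852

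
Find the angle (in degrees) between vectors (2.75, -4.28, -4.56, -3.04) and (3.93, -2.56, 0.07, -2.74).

With u = (2.75, -4.28, -4.56, -3.04), v = (3.93, -2.56, 0.07, -2.74):
u·v = 2.75·3.93 + (-4.28)·(-2.56) + (-4.56)·0.07 + (-3.04)·(-2.74) = 10.8075 + 10.9568 + (-0.3192) + 8.3296 = 29.7747.
|u| = √(2.75² + (-4.28)² + (-4.56)² + (-3.04)²) = √(7.5625 + 18.3184 + 20.7936 + 9.2416) = √55.9161, |v| = √(3.93² + (-2.56)² + 0.07² + (-2.74)²) = √(15.4449 + 6.5536 + 0.0049 + 7.5076) = √29.511.
cos θ = (u·v)/(|u||v|) = 29.7747/(√55.9161·√29.511) ≈ 0.732971
θ = arccos(0.732971) ≈ 42.86°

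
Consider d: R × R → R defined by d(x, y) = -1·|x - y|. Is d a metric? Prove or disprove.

No. With c = -1 < 0, d fails non-negativity: d(4, 5) = -1·|4 - 5| = -1·1 = -1 < 0.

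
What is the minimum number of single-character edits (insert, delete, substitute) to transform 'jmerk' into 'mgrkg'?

Let D[i][j] be the edit distance between the first i characters of 'jmerk' and the first j characters of 'mgrkg', with D[i][0] = i, D[0][j] = j, and D[i][j] = D[i-1][j-1] if the characters match, else 1 + min(D[i-1][j], D[i][j-1], D[i-1][j-1]). Filling the table (rows: prefixes of 'jmerk', columns: prefixes of 'mgrkg'):
     ε  m  g  r  k  g
  ε  0  1  2  3  4  5
  j  1  1  2  3  4  5
  m  2  1  2  3  4  5
  e  3  2  2  3  4  5
  r  4  3  3  2  3  4
  k  5  4  4  3  2  3
The bottom-right entry gives D[5][5] = 3, so no sequence of fewer than 3 edits works. Backtracking through the table gives one optimal edit sequence (3 edits):
  jmerk → merk (del j @1)
  merk → mgrk (sub e→g @2)
  mgrk → mgrkg (ins g @5)
Edit distance = 3.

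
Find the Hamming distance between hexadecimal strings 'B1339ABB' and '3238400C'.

Differing positions: 1, 2, 4, 5, 6, 7, 8. Hamming distance = 7.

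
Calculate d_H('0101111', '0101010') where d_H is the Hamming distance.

Differing positions: 5, 7. Hamming distance = 2.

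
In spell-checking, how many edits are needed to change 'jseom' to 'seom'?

Let D[i][j] be the edit distance between the first i characters of 'jseom' and the first j characters of 'seom', with D[i][0] = i, D[0][j] = j, and D[i][j] = D[i-1][j-1] if the characters match, else 1 + min(D[i-1][j], D[i][j-1], D[i-1][j-1]). Filling the table (rows: prefixes of 'jseom', columns: prefixes of 'seom'):
     ε  s  e  o  m
  ε  0  1  2  3  4
  j  1  1  2  3  4
  s  2  1  2  3  4
  e  3  2  1  2  3
  o  4  3  2  1  2
  m  5  4  3  2  1
The bottom-right entry gives D[5][4] = 1, so no sequence of fewer than 1 edit works. Backtracking through the table gives one optimal edit sequence (1 edit):
  jseom → seom (del j @1)
Edit distance = 1.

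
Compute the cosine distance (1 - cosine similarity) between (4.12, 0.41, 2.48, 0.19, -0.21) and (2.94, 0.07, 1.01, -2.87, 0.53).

With u = (4.12, 0.41, 2.48, 0.19, -0.21), v = (2.94, 0.07, 1.01, -2.87, 0.53):
u·v = 4.12·2.94 + 0.41·0.07 + 2.48·1.01 + 0.19·(-2.87) + (-0.21)·0.53 = 12.1128 + 0.0287 + 2.5048 + (-0.5453) + (-0.1113) = 13.9897.
|u| = √(4.12² + 0.41² + 2.48² + 0.19² + (-0.21)²) = √(16.9744 + 0.1681 + 6.1504 + 0.0361 + 0.0441) = √23.3731, |v| = √(2.94² + 0.07² + 1.01² + (-2.87)² + 0.53²) = √(8.6436 + 0.0049 + 1.0201 + 8.2369 + 0.2809) = √18.1864.
cos θ = (u·v)/(|u||v|) = 13.9897/(√23.3731·√18.1864) ≈ 0.6785
Cosine distance = 1 - cos θ ≈ 1 - 0.6785 = 0.3215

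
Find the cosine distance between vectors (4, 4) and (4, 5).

With u = (4, 4), v = (4, 5):
u·v = 4·4 + 4·5 = 16 + 20 = 36.
|u| = √(4² + 4²) = √32, |v| = √(4² + 5²) = √41, so |u||v| = √(32·41) = √1312.
cos θ = (u·v)/(|u||v|) = 36/√1312 ≈ 0.9939
Cosine distance = 1 - cos θ ≈ 1 - 0.9939 = 0.0061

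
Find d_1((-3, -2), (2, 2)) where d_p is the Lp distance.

Σ|x_i - y_i| = |-3 - 2| + |-2 - 2| = 5 + 4 = 9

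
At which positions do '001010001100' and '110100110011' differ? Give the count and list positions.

Differing positions: 1, 2, 3, 4, 5, 7, 8, 9, 10, 11, 12. Hamming distance = 11.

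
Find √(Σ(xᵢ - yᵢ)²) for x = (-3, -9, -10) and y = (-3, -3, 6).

√(Σ(x_i - y_i)²) = √((-3 - (-3))² + (-9 - (-3))² + (-10 - 6)²)
= √(0² + (-6)² + (-16)²) = √(0 + 36 + 256) = √292 ≈ 17.088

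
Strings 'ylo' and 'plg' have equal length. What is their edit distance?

Let D[i][j] be the edit distance between the first i characters of 'ylo' and the first j characters of 'plg', with D[i][0] = i, D[0][j] = j, and D[i][j] = D[i-1][j-1] if the characters match, else 1 + min(D[i-1][j], D[i][j-1], D[i-1][j-1]). Filling the table (rows: prefixes of 'ylo', columns: prefixes of 'plg'):
     ε  p  l  g
  ε  0  1  2  3
  y  1  1  2  3
  l  2  2  1  2
  o  3  3  2  2
The bottom-right entry gives D[3][3] = 2, so no sequence of fewer than 2 edits works. Backtracking through the table gives one optimal edit sequence (2 edits):
  ylo → plo (sub y→p @1)
  plo → plg (sub o→g @3)
Edit distance = 2.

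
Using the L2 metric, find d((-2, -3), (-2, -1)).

√(Σ(x_i - y_i)²) = √((-2 - (-2))² + (-3 - (-1))²)
= √(0² + (-2)²) = √(0 + 4) = √4 = 2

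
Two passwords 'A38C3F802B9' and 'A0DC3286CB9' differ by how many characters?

Differing positions: 2, 3, 6, 8, 9. Hamming distance = 5.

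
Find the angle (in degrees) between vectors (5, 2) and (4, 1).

With u = (5, 2), v = (4, 1):
u·v = 5·4 + 2·1 = 20 + 2 = 22.
|u| = √(5² + 2²) = √29, |v| = √(4² + 1²) = √17, so |u||v| = √(29·17) = √493.
cos θ = (u·v)/(|u||v|) = 22/√493 ≈ 0.99083
θ = arccos(0.99083) ≈ 7.77°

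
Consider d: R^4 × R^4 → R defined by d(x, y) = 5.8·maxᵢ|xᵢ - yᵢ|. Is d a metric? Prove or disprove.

Yes. The L∞ (Chebyshev) norm induces a metric on R^4, and multiplying a metric by a positive constant 5.8 > 0 preserves all four axioms: non-negativity (5.8·||x-y|| ≥ 0), identity (5.8·||x-y|| = 0 ⟺ ||x-y|| = 0 ⟺ x = y), symmetry (||x-y|| = ||y-x||), and the triangle inequality (5.8·||x-z|| ≤ 5.8·||x-y|| + 5.8·||y-z||). So d is a metric.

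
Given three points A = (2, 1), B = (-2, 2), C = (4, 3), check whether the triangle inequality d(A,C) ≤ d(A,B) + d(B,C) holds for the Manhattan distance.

d(A,B) = 4 + 1 = 5, d(B,C) = 6 + 1 = 7, d(A,C) = 2 + 2 = 4.
d(A,C) = 4 ≤ 5 + 7 = 12. Triangle inequality is satisfied.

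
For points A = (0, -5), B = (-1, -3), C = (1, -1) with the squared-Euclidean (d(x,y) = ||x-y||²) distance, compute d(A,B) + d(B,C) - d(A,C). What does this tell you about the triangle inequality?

d(A,B) = 1² + 2² = 5, d(B,C) = 2² + 2² = 8, d(A,C) = 1² + 4² = 17.
d(A,B) + d(B,C) - d(A,C) = 5 + 8 - 17 = 13 - 17 = -4. This is < 0, so the triangle inequality FAILS for these points (squared-Euclidean is not a metric).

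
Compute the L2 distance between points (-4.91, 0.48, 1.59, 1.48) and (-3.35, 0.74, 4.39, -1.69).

(Σ|x_i - y_i|^2)^(1/2) = (|-4.91 - (-3.35)|^2 + |0.48 - 0.74|^2 + |1.59 - 4.39|^2 + |1.48 - (-1.69)|^2)^(1/2)
= (1.56^2 + 0.26^2 + 2.8^2 + 3.17^2)^(1/2) = (2.4336 + 0.0676 + 7.84 + 10.0489)^(1/2) = (20.3901)^(1/2) ≈ 4.5155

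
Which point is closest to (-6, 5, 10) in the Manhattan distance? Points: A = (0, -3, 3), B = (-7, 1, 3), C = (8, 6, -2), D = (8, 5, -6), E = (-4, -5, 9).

Distances: d(A) = 21, d(B) = 12, d(C) = 27, d(D) = 30, d(E) = 13. Nearest: B = (-7, 1, 3) with distance 12.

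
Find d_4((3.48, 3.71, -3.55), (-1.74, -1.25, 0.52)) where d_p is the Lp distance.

(Σ|x_i - y_i|^4)^(1/4) = (|3.48 - (-1.74)|^4 + |3.71 - (-1.25)|^4 + |-3.55 - 0.52|^4)^(1/4)
= (5.22^4 + 4.96^4 + 4.07^4)^(1/4) ≈ (742.4753 + 605.2387 + 274.3959)^(1/4) = (1622.1099)^(1/4) ≈ 6.3463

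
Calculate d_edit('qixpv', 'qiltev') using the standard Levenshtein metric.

Let D[i][j] be the edit distance between the first i characters of 'qixpv' and the first j characters of 'qiltev', with D[i][0] = i, D[0][j] = j, and D[i][j] = D[i-1][j-1] if the characters match, else 1 + min(D[i-1][j], D[i][j-1], D[i-1][j-1]). Filling the table (rows: prefixes of 'qixpv', columns: prefixes of 'qiltev'):
     ε  q  i  l  t  e  v
  ε  0  1  2  3  4  5  6
  q  1  0  1  2  3  4  5
  i  2  1  0  1  2  3  4
  x  3  2  1  1  2  3  4
  p  4  3  2  2  2  3  4
  v  5  4  3  3  3  3  3
The bottom-right entry gives D[5][6] = 3, so no sequence of fewer than 3 edits works. Backtracking through the table gives one optimal edit sequence (3 edits):
  qixpv → qilxpv (ins l @3)
  qilxpv → qiltpv (sub x→t @4)
  qiltpv → qiltev (sub p→e @5)
Edit distance = 3.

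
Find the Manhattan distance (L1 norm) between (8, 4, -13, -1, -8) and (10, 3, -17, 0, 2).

Σ|x_i - y_i| = |8 - 10| + |4 - 3| + |-13 - (-17)| + |-1 - 0| + |-8 - 2| = 2 + 1 + 4 + 1 + 10 = 18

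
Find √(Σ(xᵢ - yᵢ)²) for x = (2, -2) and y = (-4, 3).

√(Σ(x_i - y_i)²) = √((2 - (-4))² + (-2 - 3)²)
= √(6² + (-5)²) = √(36 + 25) = √61 ≈ 7.8102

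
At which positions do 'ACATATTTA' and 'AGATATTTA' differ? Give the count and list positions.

Differing positions: 2. Hamming distance = 1.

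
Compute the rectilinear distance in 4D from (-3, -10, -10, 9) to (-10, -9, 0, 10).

Σ|x_i - y_i| = |-3 - (-10)| + |-10 - (-9)| + |-10 - 0| + |9 - 10| = 7 + 1 + 10 + 1 = 19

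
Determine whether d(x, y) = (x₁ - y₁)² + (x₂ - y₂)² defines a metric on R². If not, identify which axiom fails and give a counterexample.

No. The squared Euclidean distance fails the triangle inequality. Counterexample: x = (0, 0), y = (2, 3), z = (4, 6). d(x,z) = 4² + 6² = 52, but d(x,y) + d(y,z) = (2² + 3²) + (2² + 3²) = 13 + 13 = 26. Since 52 > 26, the triangle inequality is violated. (Note: √d, the ordinary Euclidean distance, IS a metric.)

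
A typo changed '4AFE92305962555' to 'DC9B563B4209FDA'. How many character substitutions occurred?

Differing positions: 1, 2, 3, 4, 5, 6, 8, 9, 10, 11, 12, 13, 14, 15. Hamming distance = 14.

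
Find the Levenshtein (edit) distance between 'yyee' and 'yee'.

Let D[i][j] be the edit distance between the first i characters of 'yyee' and the first j characters of 'yee', with D[i][0] = i, D[0][j] = j, and D[i][j] = D[i-1][j-1] if the characters match, else 1 + min(D[i-1][j], D[i][j-1], D[i-1][j-1]). Filling the table (rows: prefixes of 'yyee', columns: prefixes of 'yee'):
     ε  y  e  e
  ε  0  1  2  3
  y  1  0  1  2
  y  2  1  1  2
  e  3  2  1  1
  e  4  3  2  1
The bottom-right entry gives D[4][3] = 1, so no sequence of fewer than 1 edit works. Backtracking through the table gives one optimal edit sequence (1 edit):
  yyee → yee (del y @1)
Edit distance = 1.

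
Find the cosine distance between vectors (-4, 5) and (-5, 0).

With u = (-4, 5), v = (-5, 0):
u·v = (-4)·(-5) + 5·0 = 20 + 0 = 20.
|u| = √((-4)² + 5²) = √41, |v| = √((-5)² + 0²) = √25, so |u||v| = √(41·25) = √1025.
cos θ = (u·v)/(|u||v|) = 20/√1025 ≈ 0.6247
Cosine distance = 1 - cos θ ≈ 1 - 0.6247 = 0.3753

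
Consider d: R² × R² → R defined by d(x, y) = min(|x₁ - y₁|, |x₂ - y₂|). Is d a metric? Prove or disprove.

No. d fails identity of indiscernibles: take x = (-3, 0) and y = (-3, 4). Then d(x,y) = min(|-3 - (-3)|, |0 - 4|) = min(0, 4) = 0, yet x ≠ y.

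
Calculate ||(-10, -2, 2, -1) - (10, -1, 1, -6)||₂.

√(Σ(x_i - y_i)²) = √((-10 - 10)² + (-2 - (-1))² + (2 - 1)² + (-1 - (-6))²)
= √((-20)² + (-1)² + 1² + 5²) = √(400 + 1 + 1 + 25) = √427 ≈ 20.664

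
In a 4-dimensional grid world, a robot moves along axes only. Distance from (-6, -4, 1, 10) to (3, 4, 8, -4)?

Σ|x_i - y_i| = |-6 - 3| + |-4 - 4| + |1 - 8| + |10 - (-4)| = 9 + 8 + 7 + 14 = 38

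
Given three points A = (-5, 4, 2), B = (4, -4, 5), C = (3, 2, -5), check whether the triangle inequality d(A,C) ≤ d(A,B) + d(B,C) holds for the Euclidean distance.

d(A,B) = √(9² + 8² + 3²) = √154 ≈ 12.4097, d(B,C) = √(1² + 6² + 10²) = √137 ≈ 11.7047, d(A,C) = √(8² + 2² + 7²) = √117 ≈ 10.8167.
d(A,C) ≈ 10.8167 ≤ 12.4097 + 11.7047 = 24.1144. Triangle inequality is satisfied.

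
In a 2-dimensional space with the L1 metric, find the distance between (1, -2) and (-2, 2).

Σ|x_i - y_i| = |1 - (-2)| + |-2 - 2| = 3 + 4 = 7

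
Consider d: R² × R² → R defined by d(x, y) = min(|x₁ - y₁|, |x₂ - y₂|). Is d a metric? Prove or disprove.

No. d fails identity of indiscernibles: take x = (5, 0) and y = (5, 1). Then d(x,y) = min(|5 - 5|, |0 - 1|) = min(0, 1) = 0, yet x ≠ y.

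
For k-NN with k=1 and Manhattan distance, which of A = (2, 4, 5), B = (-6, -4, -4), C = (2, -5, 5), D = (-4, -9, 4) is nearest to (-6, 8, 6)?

Distances: d(A) = 13, d(B) = 22, d(C) = 22, d(D) = 21. Nearest: A = (2, 4, 5) with distance 13.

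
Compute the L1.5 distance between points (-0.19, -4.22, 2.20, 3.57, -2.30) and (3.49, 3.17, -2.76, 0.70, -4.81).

(Σ|x_i - y_i|^1.5)^(1/1.5) = (|-0.19 - 3.49|^1.5 + |-4.22 - 3.17|^1.5 + |2.2 - (-2.76)|^1.5 + |3.57 - 0.7|^1.5 + |-2.3 - (-4.81)|^1.5)^(1/1.5)
= (3.68^1.5 + 7.39^1.5 + 4.96^1.5 + 2.87^1.5 + 2.51^1.5)^(1/1.5) ≈ (7.0595 + 20.0894 + 11.0464 + 4.8621 + 3.9766)^(1/1.5) = (47.034)^(1/1.5) ≈ 13.0299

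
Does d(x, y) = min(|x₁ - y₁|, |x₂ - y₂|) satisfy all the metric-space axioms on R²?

No. d fails identity of indiscernibles: take x = (-5, 0) and y = (-5, 8). Then d(x,y) = min(|-5 - (-5)|, |0 - 8|) = min(0, 8) = 0, yet x ≠ y.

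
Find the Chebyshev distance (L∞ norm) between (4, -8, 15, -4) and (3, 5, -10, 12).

max(|x_i - y_i|) = max(|4 - 3|, |-8 - 5|, |15 - (-10)|, |-4 - 12|) = max(1, 13, 25, 16) = 25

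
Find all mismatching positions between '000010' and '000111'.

Differing positions: 4, 6. Hamming distance = 2.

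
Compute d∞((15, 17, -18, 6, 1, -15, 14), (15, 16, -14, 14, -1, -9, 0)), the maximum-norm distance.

max(|x_i - y_i|) = max(|15 - 15|, |17 - 16|, |-18 - (-14)|, |6 - 14|, |1 - (-1)|, |-15 - (-9)|, |14 - 0|) = max(0, 1, 4, 8, 2, 6, 14) = 14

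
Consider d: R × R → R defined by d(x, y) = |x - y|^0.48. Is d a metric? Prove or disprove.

Yes. With 0 < p = 0.48 ≤ 1, d(x,y) = |x-y|^0.48 is a metric on R. Non-negativity and symmetry are immediate; |x-y|^0.48 = 0 ⟺ |x-y| = 0 ⟺ x = y. For the triangle inequality, the function t ↦ t^0.48 is subadditive on [0,∞) when p ≤ 1, so |x-z|^0.48 ≤ (|x-y| + |y-z|)^0.48 ≤ |x-y|^0.48 + |y-z|^0.48.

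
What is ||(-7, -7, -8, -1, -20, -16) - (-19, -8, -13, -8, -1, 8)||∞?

max(|x_i - y_i|) = max(|-7 - (-19)|, |-7 - (-8)|, |-8 - (-13)|, |-1 - (-8)|, |-20 - (-1)|, |-16 - 8|) = max(12, 1, 5, 7, 19, 24) = 24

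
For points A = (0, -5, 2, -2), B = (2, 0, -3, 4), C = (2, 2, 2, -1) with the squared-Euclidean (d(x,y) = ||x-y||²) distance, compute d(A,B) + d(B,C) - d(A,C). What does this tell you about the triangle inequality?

d(A,B) = 2² + 5² + 5² + 6² = 90, d(B,C) = 0² + 2² + 5² + 5² = 54, d(A,C) = 2² + 7² + 0² + 1² = 54.
d(A,B) + d(B,C) - d(A,C) = 90 + 54 - 54 = 144 - 54 = 90. This is ≥ 0, so the triangle inequality holds for these points.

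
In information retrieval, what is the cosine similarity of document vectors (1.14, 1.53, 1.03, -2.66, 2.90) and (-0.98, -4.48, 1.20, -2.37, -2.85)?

With u = (1.14, 1.53, 1.03, -2.66, 2.90), v = (-0.98, -4.48, 1.20, -2.37, -2.85):
u·v = 1.14·(-0.98) + 1.53·(-4.48) + 1.03·1.2 + (-2.66)·(-2.37) + 2.9·(-2.85) = (-1.1172) + (-6.8544) + 1.236 + 6.3042 + (-8.265) = -8.6964.
|u| = √(1.14² + 1.53² + 1.03² + (-2.66)² + 2.9²) = √(1.2996 + 2.3409 + 1.0609 + 7.0756 + 8.41) = √20.187, |v| = √((-0.98)² + (-4.48)² + 1.2² + (-2.37)² + (-2.85)²) = √(0.9604 + 20.0704 + 1.44 + 5.6169 + 8.1225) = √36.2102.
cos θ = (u·v)/(|u||v|) = -8.6964/(√20.187·√36.2102) ≈ -0.3217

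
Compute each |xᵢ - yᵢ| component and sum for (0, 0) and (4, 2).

Σ|x_i - y_i| = |0 - 4| + |0 - 2| = 4 + 2 = 6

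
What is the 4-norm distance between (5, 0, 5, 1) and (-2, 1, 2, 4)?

(Σ|x_i - y_i|^4)^(1/4) = (|5 - (-2)|^4 + |0 - 1|^4 + |5 - 2|^4 + |1 - 4|^4)^(1/4)
= (7^4 + 1^4 + 3^4 + 3^4)^(1/4) = (2401 + 1 + 81 + 81)^(1/4) = (2564)^(1/4) ≈ 7.1159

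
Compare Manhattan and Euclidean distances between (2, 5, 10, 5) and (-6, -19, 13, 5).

L1 = |2 - (-6)| + |5 - (-19)| + |10 - 13| + |5 - 5| = 8 + 24 + 3 + 0 = 35
L2 = √(8² + 24² + 3² + 0²) = √649 ≈ 25.4755
L1 ≥ L2 always (equality iff movement is along one axis); L1 > L2 here.
Ratio L1/L2 = 35/√649 ≈ 1.3739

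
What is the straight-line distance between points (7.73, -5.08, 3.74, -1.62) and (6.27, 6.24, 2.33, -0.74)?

√(Σ(x_i - y_i)²) = √((7.73 - 6.27)² + (-5.08 - 6.24)² + (3.74 - 2.33)² + (-1.62 - (-0.74))²)
= √(1.46² + (-11.32)² + 1.41² + (-0.88)²) = √(2.1316 + 128.1424 + 1.9881 + 0.7744) = √133.0365 ≈ 11.5341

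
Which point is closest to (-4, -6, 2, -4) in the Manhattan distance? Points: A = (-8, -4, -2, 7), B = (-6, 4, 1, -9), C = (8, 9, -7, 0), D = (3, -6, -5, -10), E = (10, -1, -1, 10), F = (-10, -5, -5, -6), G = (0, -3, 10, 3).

Distances: d(A) = 21, d(B) = 18, d(C) = 40, d(D) = 20, d(E) = 36, d(F) = 16, d(G) = 22. Nearest: F = (-10, -5, -5, -6) with distance 16.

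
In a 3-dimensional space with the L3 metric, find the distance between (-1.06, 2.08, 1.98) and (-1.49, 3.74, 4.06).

(Σ|x_i - y_i|^3)^(1/3) = (|-1.06 - (-1.49)|^3 + |2.08 - 3.74|^3 + |1.98 - 4.06|^3)^(1/3)
= (0.43^3 + 1.66^3 + 2.08^3)^(1/3) ≈ (0.0795 + 4.5743 + 8.9989)^(1/3) = (13.6527)^(1/3) ≈ 2.39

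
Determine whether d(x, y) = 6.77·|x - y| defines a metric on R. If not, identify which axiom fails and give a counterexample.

Yes. Since |x - y| is a metric on R and 6.77 > 0, the positive scalar multiple 6.77·|x - y| is also a metric: scaling by a positive constant preserves non-negativity, identity (d=0 ⟺ |x-y|=0 ⟺ x=y), symmetry, and the triangle inequality.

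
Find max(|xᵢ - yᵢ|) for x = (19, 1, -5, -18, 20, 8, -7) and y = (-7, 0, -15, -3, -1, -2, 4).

max(|x_i - y_i|) = max(|19 - (-7)|, |1 - 0|, |-5 - (-15)|, |-18 - (-3)|, |20 - (-1)|, |8 - (-2)|, |-7 - 4|) = max(26, 1, 10, 15, 21, 10, 11) = 26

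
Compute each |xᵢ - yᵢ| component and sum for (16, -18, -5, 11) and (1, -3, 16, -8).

Σ|x_i - y_i| = |16 - 1| + |-18 - (-3)| + |-5 - 16| + |11 - (-8)| = 15 + 15 + 21 + 19 = 70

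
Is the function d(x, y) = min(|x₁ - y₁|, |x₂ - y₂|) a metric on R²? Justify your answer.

No. d fails identity of indiscernibles: take x = (-4, 0) and y = (-4, 8). Then d(x,y) = min(|-4 - (-4)|, |0 - 8|) = min(0, 8) = 0, yet x ≠ y.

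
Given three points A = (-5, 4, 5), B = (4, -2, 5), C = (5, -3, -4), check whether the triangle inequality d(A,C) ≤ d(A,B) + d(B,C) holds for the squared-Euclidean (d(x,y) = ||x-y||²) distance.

d(A,B) = 9² + 6² + 0² = 117, d(B,C) = 1² + 1² + 9² = 83, d(A,C) = 10² + 7² + 9² = 230.
d(A,C) = 230 > 117 + 83 = 200. Triangle inequality is VIOLATED. (Squared-Euclidean is not a metric — this is a counterexample.)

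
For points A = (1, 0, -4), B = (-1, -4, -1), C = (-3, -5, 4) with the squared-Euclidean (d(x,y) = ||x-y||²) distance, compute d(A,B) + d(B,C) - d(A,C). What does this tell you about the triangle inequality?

d(A,B) = 2² + 4² + 3² = 29, d(B,C) = 2² + 1² + 5² = 30, d(A,C) = 4² + 5² + 8² = 105.
d(A,B) + d(B,C) - d(A,C) = 29 + 30 - 105 = 59 - 105 = -46. This is < 0, so the triangle inequality FAILS for these points (squared-Euclidean is not a metric).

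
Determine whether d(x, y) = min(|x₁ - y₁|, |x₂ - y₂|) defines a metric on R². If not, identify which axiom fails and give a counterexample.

No. d fails identity of indiscernibles: take x = (2, 0) and y = (2, 1). Then d(x,y) = min(|2 - 2|, |0 - 1|) = min(0, 1) = 0, yet x ≠ y.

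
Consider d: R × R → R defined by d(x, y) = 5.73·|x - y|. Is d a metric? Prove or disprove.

Yes. Since |x - y| is a metric on R and 5.73 > 0, the positive scalar multiple 5.73·|x - y| is also a metric: scaling by a positive constant preserves non-negativity, identity (d=0 ⟺ |x-y|=0 ⟺ x=y), symmetry, and the triangle inequality.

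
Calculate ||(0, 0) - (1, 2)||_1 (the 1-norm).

Σ|x_i - y_i| = |0 - 1| + |0 - 2| = 1 + 2 = 3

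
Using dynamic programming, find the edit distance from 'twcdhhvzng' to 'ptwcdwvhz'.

Let D[i][j] be the edit distance between the first i characters of 'twcdhhvzng' and the first j characters of 'ptwcdwvhz', with D[i][0] = i, D[0][j] = j, and D[i][j] = D[i-1][j-1] if the characters match, else 1 + min(D[i-1][j], D[i][j-1], D[i-1][j-1]). Filling the table (rows: prefixes of 'twcdhhvzng', columns: prefixes of 'ptwcdwvhz'):
     ε  p  t  w  c  d  w  v  h  z
  ε  0  1  2  3  4  5  6  7  8  9
  t  1  1  1  2  3  4  5  6  7  8
  w  2  2  2  1  2  3  4  5  6  7
  c  3  3  3  2  1  2  3  4  5  6
  d  4  4  4  3  2  1  2  3  4  5
  h  5  5  5  4  3  2  2  3  3  4
  h  6  6  6  5  4  3  3  3  3  4
  v  7  7  7  6  5  4  4  3  4  4
  z  8  8  8  7  6  5  5  4  4  4
  n  9  9  9  8  7  6  6  5  5  5
  g 10 10 10  9  8  7  7  6  6  6
The bottom-right entry gives D[10][9] = 6, so no sequence of fewer than 6 edits works. Backtracking through the table gives one optimal edit sequence (6 edits):
  twcdhhvzng → ptwcdhhvzng (ins p @1)
  ptwcdhhvzng → ptwcdhvzng (del h @6)
  ptwcdhvzng → ptwcdwvzng (sub h→w @6)
  ptwcdwvzng → ptwcdwvng (del z @8)
  ptwcdwvng → ptwcdwvhg (sub n→h @8)
  ptwcdwvhg → ptwcdwvhz (sub g→z @9)
Edit distance = 6.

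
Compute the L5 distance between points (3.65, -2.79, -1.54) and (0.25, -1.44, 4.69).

(Σ|x_i - y_i|^5)^(1/5) = (|3.65 - 0.25|^5 + |-2.79 - (-1.44)|^5 + |-1.54 - 4.69|^5)^(1/5)
= (3.4^5 + 1.35^5 + 6.23^5)^(1/5) ≈ (454.3542 + 4.484 + 9385.1287)^(1/5) = (9843.9669)^(1/5) ≈ 6.2898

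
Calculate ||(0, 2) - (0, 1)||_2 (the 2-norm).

(Σ|x_i - y_i|^2)^(1/2) = (|0 - 0|^2 + |2 - 1|^2)^(1/2)
= (0^2 + 1^2)^(1/2) = (0 + 1)^(1/2) = (1)^(1/2) = 1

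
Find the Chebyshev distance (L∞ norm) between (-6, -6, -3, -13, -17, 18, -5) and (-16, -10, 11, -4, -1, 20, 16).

max(|x_i - y_i|) = max(|-6 - (-16)|, |-6 - (-10)|, |-3 - 11|, |-13 - (-4)|, |-17 - (-1)|, |18 - 20|, |-5 - 16|) = max(10, 4, 14, 9, 16, 2, 21) = 21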